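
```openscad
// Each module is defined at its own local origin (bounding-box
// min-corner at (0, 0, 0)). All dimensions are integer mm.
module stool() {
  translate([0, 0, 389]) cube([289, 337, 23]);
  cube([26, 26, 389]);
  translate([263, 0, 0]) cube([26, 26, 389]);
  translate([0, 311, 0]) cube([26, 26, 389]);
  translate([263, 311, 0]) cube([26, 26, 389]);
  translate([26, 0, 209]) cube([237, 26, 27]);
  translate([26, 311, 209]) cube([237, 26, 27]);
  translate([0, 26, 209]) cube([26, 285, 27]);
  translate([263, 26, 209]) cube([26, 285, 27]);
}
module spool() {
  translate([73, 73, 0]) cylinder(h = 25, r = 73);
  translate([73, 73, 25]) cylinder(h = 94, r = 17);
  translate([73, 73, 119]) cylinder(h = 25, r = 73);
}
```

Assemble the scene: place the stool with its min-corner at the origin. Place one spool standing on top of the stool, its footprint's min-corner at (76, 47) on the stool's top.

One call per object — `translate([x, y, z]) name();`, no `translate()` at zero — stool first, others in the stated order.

stool();
translate([76, 47, 412]) spool();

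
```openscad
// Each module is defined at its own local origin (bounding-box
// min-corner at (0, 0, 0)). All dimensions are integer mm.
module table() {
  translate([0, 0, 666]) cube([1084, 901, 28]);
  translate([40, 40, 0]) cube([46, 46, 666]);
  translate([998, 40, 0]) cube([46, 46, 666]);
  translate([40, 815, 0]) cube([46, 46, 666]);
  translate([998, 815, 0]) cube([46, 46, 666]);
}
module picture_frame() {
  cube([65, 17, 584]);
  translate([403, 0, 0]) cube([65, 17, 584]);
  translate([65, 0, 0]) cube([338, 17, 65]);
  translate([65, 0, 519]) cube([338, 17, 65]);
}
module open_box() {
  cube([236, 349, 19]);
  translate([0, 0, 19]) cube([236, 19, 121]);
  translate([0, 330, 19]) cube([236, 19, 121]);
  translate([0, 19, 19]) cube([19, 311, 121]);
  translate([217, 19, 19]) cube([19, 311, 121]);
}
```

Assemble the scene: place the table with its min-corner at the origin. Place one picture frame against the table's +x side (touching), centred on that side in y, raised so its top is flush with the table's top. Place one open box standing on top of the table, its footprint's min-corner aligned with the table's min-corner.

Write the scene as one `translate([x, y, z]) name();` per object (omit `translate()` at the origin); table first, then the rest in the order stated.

table();
translate([1084, 442, 110]) picture_frame();
translate([0, 0, 694]) open_box();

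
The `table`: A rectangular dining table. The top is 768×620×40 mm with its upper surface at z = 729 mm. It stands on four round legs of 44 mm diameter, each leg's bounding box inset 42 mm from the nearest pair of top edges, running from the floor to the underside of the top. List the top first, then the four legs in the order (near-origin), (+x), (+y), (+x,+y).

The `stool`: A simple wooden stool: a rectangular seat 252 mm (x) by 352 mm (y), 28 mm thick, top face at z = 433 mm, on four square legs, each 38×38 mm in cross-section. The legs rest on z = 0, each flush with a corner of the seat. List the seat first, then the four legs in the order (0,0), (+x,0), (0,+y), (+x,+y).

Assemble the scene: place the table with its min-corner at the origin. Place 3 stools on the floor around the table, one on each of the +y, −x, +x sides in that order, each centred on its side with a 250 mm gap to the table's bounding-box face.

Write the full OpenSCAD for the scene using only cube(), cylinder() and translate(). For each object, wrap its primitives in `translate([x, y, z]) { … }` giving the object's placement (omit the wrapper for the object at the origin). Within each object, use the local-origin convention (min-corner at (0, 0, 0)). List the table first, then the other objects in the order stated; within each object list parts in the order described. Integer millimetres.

translate([0, 0, 689]) cube([768, 620, 40]);
translate([64, 64, 0]) cylinder(h = 689, r = 22);
translate([704, 64, 0]) cylinder(h = 689, r = 22);
translate([64, 556, 0]) cylinder(h = 689, r = 22);
translate([704, 556, 0]) cylinder(h = 689, r = 22);
translate([258, 870, 0]) {
  translate([0, 0, 405]) cube([252, 352, 28]);
  cube([38, 38, 405]);
  translate([214, 0, 0]) cube([38, 38, 405]);
  translate([0, 314, 0]) cube([38, 38, 405]);
  translate([214, 314, 0]) cube([38, 38, 405]);
}
translate([-502, 134, 0]) {
  translate([0, 0, 405]) cube([252, 352, 28]);
  cube([38, 38, 405]);
  translate([214, 0, 0]) cube([38, 38, 405]);
  translate([0, 314, 0]) cube([38, 38, 405]);
  translate([214, 314, 0]) cube([38, 38, 405]);
}
translate([1018, 134, 0]) {
  translate([0, 0, 405]) cube([252, 352, 28]);
  cube([38, 38, 405]);
  translate([214, 0, 0]) cube([38, 38, 405]);
  translate([0, 314, 0]) cube([38, 38, 405]);
  translate([214, 314, 0]) cube([38, 38, 405]);
}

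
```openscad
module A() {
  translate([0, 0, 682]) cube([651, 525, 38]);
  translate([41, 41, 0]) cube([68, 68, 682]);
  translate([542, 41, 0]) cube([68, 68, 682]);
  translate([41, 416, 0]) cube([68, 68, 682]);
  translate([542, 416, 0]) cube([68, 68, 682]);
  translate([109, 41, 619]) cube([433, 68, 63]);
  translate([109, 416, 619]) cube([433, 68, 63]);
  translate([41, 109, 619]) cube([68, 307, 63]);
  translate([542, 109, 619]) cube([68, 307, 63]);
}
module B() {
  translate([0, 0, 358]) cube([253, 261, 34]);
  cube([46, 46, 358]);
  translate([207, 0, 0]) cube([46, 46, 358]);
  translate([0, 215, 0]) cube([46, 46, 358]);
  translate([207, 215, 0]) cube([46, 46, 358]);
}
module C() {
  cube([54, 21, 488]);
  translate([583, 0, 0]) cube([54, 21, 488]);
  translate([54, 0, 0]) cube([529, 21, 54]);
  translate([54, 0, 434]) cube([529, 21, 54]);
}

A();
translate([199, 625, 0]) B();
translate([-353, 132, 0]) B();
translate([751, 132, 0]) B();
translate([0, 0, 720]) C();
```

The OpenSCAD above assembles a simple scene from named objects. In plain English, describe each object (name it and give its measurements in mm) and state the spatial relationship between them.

A is a table: top 651 mm (x) × 525 mm (y), 38 mm thick, upper face at z = 720 mm, on four 68×68 mm square legs, each inset 41 mm from the nearest pair of top edges, running from z = 0 to the bottom of the top. Four apron rails, 68 mm thick and 63 mm tall, run between adjacent legs with their top edges flush with the underside of the top and their outer faces flush with the legs' outer faces.

B is a simple wooden stool: a rectangular seat 253 mm (x) by 261 mm (y), 34 mm thick, top face at z = 392 mm, on four square legs, each 46×46 mm in cross-section. The legs rest on z = 0, each flush with a corner of the seat.

C is a rectangular picture frame lying in the x–z plane (depth along y). The opening is 529 mm wide (x) by 380 mm tall (z), surrounded by a border 54 mm wide on all four sides. The frame is 21 mm deep and is made of two full-height vertical stiles with two horizontal rails fitted between them.

Three stools sit around the table at the +y, −x, +x sides. The picture frame is on top of the table.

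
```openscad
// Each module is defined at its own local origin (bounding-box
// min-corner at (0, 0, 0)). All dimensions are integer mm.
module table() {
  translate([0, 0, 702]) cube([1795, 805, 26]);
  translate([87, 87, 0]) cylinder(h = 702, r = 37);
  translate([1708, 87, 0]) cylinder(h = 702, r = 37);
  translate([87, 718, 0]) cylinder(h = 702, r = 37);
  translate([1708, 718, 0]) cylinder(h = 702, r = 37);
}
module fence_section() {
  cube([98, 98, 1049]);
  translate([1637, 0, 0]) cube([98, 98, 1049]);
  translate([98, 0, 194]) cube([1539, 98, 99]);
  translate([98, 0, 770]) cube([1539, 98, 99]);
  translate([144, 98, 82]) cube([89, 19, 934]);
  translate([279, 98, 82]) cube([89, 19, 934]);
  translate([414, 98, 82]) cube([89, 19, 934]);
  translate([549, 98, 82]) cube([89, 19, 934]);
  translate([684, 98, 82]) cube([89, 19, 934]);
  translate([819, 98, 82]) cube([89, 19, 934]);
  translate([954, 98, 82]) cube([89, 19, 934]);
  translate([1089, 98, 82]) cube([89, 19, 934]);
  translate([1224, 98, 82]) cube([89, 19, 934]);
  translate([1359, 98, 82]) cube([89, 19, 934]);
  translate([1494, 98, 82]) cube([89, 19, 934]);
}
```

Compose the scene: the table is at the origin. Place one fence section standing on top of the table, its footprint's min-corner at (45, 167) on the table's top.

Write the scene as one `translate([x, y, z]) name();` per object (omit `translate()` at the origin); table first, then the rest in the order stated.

table();
translate([45, 167, 728]) fence_section();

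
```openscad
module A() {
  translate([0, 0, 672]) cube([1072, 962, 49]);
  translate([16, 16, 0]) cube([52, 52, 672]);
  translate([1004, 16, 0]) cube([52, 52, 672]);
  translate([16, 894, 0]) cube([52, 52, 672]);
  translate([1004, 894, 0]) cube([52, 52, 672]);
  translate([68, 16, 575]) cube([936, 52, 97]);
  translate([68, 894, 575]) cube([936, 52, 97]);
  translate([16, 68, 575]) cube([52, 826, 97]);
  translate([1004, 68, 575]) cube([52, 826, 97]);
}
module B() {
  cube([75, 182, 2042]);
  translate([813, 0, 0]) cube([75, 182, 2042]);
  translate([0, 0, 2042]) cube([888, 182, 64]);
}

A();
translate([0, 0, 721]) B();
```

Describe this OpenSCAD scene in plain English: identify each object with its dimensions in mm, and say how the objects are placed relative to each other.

A is a table with a 1072×962 mm rectangular top, 49 mm thick, top surface at z = 721 mm, supported by four 52×52 mm square legs, each inset 16 mm from the nearest pair of top edges, running from the floor. Four apron rails, 52 mm thick and 97 mm tall, run between adjacent legs with their top edges flush with the underside of the top and their outer faces flush with the legs' outer faces.

B is a door frame. The clear opening is 738 mm wide and 2042 mm high. Two 75 mm wide jambs, 182 mm deep, stand either side of the opening from the floor to the top of the opening. A 64 mm thick head sits across the top of both jambs, spanning the full outside width of the frame.

The door frame is on top of the table.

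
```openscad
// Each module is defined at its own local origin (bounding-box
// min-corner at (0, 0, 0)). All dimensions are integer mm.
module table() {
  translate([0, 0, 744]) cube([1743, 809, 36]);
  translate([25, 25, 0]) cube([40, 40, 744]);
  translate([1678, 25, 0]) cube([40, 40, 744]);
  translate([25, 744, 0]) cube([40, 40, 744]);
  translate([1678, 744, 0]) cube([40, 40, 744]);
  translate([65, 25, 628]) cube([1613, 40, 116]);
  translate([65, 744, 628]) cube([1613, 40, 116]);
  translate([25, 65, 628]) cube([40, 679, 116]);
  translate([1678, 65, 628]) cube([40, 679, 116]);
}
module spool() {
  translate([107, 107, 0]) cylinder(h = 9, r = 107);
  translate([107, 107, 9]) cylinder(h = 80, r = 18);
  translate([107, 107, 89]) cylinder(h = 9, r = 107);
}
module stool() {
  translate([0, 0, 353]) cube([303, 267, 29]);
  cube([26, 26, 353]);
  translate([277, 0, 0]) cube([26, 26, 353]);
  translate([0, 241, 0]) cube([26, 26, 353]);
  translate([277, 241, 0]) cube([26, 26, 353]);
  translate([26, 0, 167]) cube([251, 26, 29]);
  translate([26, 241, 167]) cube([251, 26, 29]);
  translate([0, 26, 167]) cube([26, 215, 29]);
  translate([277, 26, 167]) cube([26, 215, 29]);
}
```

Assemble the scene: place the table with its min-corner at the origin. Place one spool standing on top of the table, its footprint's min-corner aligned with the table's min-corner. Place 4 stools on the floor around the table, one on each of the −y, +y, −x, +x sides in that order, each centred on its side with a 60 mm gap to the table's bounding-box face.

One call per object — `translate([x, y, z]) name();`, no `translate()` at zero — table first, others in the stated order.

table();
translate([0, 0, 780]) spool();
translate([720, -327, 0]) stool();
translate([720, 869, 0]) stool();
translate([-363, 271, 0]) stool();
translate([1803, 271, 0]) stool();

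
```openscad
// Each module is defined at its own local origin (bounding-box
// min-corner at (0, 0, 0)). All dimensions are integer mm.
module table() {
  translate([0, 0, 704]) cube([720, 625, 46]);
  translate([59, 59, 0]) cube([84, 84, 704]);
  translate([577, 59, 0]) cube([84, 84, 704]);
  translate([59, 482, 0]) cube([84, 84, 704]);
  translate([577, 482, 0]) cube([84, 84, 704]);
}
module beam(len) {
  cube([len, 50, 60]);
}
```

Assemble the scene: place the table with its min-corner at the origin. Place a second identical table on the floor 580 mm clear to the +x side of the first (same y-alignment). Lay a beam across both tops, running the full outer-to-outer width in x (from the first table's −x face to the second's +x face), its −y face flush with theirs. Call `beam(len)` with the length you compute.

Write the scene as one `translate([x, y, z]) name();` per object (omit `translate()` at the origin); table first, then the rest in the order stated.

table();
translate([1300, 0, 0]) table();
translate([0, 0, 750]) beam(2020);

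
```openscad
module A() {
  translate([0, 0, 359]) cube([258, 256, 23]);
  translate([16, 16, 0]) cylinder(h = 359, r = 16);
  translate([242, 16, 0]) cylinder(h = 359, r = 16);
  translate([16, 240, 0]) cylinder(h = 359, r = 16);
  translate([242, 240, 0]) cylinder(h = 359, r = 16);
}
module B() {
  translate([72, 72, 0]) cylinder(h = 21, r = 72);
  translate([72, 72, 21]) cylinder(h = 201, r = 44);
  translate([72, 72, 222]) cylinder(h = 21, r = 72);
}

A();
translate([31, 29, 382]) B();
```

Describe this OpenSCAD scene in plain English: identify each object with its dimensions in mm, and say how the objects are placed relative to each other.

A is a four-legged stool. The seat is a 258×256×23 mm slab whose top surface is at z = 382 mm; four round legs, each 32 mm in diameter, run from the floor (z = 0) to the underside of the seat, each leg's axis is inset half a diameter from the nearest pair of seat edges (so the leg's bounding box is flush with the corner).

B is a spool: two coaxial disc flanges of radius 72 mm and thickness 21 mm, joined by a core cylinder of radius 44 mm and height 201 mm. The lower flange rests on z = 0 and the three cylinders share a vertical axis.

The spool is on top of the stool.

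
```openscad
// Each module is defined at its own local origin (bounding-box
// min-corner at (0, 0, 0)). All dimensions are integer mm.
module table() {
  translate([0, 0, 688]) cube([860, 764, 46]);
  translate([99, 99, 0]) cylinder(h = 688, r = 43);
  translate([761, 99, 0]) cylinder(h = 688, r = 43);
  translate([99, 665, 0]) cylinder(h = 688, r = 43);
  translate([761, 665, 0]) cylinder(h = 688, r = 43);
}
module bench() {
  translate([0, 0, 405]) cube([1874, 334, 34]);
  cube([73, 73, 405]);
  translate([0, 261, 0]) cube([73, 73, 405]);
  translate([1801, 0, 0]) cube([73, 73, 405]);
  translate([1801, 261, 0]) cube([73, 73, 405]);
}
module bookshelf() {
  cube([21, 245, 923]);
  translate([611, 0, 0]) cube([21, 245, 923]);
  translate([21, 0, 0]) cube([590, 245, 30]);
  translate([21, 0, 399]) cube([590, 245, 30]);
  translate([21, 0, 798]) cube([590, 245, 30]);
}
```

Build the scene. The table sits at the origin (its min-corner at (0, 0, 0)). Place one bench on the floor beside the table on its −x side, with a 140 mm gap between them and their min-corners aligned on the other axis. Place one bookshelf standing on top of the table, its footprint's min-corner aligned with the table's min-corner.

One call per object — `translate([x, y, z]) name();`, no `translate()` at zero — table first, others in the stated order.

table();
translate([-2014, 0, 0]) bench();
translate([0, 0, 734]) bookshelf();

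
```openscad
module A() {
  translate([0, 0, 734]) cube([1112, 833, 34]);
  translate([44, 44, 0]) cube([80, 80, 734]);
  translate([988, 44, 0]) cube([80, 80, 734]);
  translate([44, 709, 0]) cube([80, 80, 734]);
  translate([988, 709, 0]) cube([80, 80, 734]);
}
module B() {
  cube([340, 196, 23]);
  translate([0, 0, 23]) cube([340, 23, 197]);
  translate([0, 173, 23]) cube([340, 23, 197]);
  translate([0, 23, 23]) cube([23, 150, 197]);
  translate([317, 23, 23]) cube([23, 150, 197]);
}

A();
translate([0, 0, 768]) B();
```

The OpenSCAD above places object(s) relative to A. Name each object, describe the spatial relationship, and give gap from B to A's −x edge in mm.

A is a table. B is an open box. The open box is on top of the table. The gap from the open box to the table's −x edge is 0 mm.

The open box's min-x is at 0; the table's min-x is 0; gap = 0 mm.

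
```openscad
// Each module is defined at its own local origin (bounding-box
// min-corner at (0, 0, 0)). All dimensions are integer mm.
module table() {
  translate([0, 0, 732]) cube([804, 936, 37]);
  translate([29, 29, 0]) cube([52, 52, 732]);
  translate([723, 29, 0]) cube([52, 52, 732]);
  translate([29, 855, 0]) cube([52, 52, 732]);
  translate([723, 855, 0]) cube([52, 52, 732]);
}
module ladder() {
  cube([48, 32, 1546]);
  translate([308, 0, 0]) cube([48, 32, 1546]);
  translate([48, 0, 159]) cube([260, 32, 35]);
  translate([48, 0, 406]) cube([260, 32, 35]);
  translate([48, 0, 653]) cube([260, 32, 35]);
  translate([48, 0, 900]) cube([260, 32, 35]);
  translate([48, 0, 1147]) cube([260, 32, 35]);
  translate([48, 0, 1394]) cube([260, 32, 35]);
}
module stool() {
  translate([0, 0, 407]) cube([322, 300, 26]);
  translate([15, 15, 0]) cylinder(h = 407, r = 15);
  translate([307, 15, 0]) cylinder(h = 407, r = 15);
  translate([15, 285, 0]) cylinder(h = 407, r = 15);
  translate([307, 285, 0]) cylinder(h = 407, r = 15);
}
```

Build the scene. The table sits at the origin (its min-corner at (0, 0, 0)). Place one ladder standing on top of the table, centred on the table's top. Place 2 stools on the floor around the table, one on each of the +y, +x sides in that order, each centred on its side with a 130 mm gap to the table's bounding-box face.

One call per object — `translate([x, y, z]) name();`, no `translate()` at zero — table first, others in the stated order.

table();
translate([224, 452, 769]) ladder();
translate([241, 1066, 0]) stool();
translate([934, 318, 0]) stool();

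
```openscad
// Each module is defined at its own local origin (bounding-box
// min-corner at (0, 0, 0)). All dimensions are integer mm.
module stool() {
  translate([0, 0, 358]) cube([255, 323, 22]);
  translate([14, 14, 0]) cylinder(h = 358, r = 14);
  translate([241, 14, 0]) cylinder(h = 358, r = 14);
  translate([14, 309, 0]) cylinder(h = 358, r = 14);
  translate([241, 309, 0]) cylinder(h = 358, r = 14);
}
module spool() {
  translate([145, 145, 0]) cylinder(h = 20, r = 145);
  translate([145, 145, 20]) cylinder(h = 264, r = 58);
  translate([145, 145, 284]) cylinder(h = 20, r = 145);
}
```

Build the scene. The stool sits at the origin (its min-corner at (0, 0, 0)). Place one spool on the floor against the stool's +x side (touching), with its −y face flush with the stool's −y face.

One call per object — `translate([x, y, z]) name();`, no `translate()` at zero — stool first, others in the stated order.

stool();
translate([255, 0, 0]) spool();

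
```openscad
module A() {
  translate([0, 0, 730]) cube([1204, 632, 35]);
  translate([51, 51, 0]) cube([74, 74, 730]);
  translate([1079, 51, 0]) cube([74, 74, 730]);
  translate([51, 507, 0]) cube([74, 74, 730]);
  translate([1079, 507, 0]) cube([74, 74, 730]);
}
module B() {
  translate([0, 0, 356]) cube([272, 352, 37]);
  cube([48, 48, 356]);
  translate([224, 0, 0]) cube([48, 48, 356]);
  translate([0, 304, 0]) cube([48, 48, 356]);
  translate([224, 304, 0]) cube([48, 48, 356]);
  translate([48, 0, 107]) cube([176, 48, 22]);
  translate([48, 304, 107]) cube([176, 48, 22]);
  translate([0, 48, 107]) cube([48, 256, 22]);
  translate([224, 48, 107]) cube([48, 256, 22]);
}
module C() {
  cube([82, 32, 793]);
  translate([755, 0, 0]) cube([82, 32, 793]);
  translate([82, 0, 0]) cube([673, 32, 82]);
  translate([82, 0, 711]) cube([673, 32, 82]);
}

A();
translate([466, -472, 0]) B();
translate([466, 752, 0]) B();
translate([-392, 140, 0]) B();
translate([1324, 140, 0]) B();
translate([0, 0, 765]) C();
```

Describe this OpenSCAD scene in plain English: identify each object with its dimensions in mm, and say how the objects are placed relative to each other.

A is a rectangular dining table. The top is 1204×632×35 mm with its upper surface at z = 765 mm. It stands on four 74×74 mm square legs, each inset 51 mm from the nearest pair of top edges, running from the floor to the underside of the top.

B is a four-legged stool. The seat is 272×352 mm, 37 mm thick, top at z = 393 mm. It stands on four square legs, each 48×48 mm in cross-section, from z = 0 to the seat underside, each flush with a corner of the seat. Four stretchers, 48 mm wide and 22 mm tall, connect adjacent legs with their undersides at z = 107 mm, each running between the inner faces of the legs it joins and aligned with the legs' outer faces on the other axis.

C is a rectangular picture frame lying in the x–z plane (depth along y). The opening is 673 mm wide (x) by 629 mm tall (z), surrounded by a border 82 mm wide on all four sides. The frame is 32 mm deep and is made of two full-height vertical stiles with two horizontal rails fitted between them.

Four stools sit around the table at the −y, +y, −x, +x sides. The picture frame is on top of the table.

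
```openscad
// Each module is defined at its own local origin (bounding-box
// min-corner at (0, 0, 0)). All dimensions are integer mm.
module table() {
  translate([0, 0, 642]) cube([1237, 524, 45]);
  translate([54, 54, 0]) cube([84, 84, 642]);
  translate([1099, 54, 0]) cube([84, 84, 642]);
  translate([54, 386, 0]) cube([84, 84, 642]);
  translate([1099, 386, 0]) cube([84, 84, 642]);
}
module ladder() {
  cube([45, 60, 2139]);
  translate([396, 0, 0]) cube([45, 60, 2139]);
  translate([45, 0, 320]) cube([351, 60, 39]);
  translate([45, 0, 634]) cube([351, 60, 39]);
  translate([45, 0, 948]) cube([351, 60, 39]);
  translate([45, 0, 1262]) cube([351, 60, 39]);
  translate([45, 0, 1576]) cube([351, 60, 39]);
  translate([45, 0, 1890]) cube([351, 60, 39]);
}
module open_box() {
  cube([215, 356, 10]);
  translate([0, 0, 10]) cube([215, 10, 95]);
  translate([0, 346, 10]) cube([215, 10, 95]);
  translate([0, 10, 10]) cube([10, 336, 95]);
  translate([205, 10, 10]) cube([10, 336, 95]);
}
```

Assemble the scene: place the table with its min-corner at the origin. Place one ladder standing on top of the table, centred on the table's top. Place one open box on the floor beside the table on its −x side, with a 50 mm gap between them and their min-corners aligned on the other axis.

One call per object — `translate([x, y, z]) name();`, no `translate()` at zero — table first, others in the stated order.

table();
translate([398, 232, 687]) ladder();
translate([-265, 0, 0]) open_box();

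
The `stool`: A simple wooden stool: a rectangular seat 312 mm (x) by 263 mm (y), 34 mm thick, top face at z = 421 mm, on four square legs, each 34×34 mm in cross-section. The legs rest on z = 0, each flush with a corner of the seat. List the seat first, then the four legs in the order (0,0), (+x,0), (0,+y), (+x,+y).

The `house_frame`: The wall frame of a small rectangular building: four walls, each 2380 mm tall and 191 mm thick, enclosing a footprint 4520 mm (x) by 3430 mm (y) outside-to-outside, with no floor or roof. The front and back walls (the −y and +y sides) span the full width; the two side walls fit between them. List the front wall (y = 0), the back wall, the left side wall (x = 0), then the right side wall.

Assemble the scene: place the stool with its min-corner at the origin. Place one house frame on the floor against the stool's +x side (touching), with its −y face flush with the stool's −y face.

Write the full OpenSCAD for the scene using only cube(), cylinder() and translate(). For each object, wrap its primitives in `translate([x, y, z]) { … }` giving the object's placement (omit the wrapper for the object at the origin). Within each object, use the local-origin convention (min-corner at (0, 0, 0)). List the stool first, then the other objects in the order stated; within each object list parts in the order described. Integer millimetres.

translate([0, 0, 387]) cube([312, 263, 34]);
cube([34, 34, 387]);
translate([278, 0, 0]) cube([34, 34, 387]);
translate([0, 229, 0]) cube([34, 34, 387]);
translate([278, 229, 0]) cube([34, 34, 387]);
translate([312, 0, 0]) {
  cube([4520, 191, 2380]);
  translate([0, 3239, 0]) cube([4520, 191, 2380]);
  translate([0, 191, 0]) cube([191, 3048, 2380]);
  translate([4329, 191, 0]) cube([191, 3048, 2380]);
}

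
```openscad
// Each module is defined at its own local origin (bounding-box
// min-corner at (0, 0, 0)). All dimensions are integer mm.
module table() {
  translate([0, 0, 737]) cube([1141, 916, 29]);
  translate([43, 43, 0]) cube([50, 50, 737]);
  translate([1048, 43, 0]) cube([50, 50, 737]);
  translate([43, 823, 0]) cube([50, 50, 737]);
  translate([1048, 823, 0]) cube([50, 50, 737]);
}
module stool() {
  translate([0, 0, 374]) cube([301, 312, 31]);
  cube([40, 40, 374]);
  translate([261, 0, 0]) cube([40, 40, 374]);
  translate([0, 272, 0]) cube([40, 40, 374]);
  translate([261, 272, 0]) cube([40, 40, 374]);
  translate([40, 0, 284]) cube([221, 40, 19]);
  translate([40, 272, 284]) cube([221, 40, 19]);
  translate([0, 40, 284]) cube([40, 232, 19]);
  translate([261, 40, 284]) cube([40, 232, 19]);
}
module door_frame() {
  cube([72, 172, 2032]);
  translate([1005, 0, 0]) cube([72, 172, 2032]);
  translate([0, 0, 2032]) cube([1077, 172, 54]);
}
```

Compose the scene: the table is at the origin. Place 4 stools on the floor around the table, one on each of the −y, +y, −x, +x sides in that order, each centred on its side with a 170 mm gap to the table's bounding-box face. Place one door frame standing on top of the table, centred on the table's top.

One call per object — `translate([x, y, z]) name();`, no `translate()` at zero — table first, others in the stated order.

table();
translate([420, -482, 0]) stool();
translate([420, 1086, 0]) stool();
translate([-471, 302, 0]) stool();
translate([1311, 302, 0]) stool();
translate([32, 372, 766]) door_frame();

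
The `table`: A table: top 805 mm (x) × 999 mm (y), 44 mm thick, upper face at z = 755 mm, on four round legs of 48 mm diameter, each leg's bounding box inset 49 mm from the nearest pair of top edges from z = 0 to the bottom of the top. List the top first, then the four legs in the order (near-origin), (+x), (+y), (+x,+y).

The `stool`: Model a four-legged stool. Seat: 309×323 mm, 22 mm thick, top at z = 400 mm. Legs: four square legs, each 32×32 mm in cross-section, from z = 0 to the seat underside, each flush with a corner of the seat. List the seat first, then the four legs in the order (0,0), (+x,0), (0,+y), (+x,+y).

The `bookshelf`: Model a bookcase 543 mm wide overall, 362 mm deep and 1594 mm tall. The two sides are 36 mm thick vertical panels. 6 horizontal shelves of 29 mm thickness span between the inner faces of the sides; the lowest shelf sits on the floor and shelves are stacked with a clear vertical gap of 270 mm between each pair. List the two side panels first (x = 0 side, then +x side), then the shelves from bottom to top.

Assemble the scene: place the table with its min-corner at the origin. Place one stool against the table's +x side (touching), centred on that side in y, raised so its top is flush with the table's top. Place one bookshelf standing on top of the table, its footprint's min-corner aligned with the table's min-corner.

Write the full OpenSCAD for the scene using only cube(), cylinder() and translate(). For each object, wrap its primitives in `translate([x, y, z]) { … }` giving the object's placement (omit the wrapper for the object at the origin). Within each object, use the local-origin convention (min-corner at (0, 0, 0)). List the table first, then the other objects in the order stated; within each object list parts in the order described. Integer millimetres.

translate([0, 0, 711]) cube([805, 999, 44]);
translate([73, 73, 0]) cylinder(h = 711, r = 24);
translate([732, 73, 0]) cylinder(h = 711, r = 24);
translate([73, 926, 0]) cylinder(h = 711, r = 24);
translate([732, 926, 0]) cylinder(h = 711, r = 24);
translate([805, 338, 355]) {
  translate([0, 0, 378]) cube([309, 323, 22]);
  cube([32, 32, 378]);
  translate([277, 0, 0]) cube([32, 32, 378]);
  translate([0, 291, 0]) cube([32, 32, 378]);
  translate([277, 291, 0]) cube([32, 32, 378]);
}
translate([0, 0, 755]) {
  cube([36, 362, 1594]);
  translate([507, 0, 0]) cube([36, 362, 1594]);
  translate([36, 0, 0]) cube([471, 362, 29]);
  translate([36, 0, 299]) cube([471, 362, 29]);
  translate([36, 0, 598]) cube([471, 362, 29]);
  translate([36, 0, 897]) cube([471, 362, 29]);
  translate([36, 0, 1196]) cube([471, 362, 29]);
  translate([36, 0, 1495]) cube([471, 362, 29]);
}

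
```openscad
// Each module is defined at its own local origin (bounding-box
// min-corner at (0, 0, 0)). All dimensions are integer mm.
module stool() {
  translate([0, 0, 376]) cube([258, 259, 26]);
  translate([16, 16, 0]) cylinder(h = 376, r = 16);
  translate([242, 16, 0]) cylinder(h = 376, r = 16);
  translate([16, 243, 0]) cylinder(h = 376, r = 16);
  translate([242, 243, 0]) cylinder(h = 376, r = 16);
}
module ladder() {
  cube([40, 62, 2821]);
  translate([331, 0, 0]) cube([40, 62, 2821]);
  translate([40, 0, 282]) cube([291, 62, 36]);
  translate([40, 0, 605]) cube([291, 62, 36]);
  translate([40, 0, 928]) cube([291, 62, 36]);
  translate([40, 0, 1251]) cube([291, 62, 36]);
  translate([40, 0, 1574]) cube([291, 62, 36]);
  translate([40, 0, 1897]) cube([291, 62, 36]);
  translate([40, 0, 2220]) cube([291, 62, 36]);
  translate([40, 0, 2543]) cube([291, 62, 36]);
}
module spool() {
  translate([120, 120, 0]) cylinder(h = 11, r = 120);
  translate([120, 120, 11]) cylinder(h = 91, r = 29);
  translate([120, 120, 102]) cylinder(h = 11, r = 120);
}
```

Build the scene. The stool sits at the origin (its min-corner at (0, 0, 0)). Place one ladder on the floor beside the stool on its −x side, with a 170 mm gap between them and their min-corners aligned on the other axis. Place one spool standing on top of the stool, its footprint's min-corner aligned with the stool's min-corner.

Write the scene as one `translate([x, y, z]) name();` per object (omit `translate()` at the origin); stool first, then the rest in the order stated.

stool();
translate([-541, 0, 0]) ladder();
translate([0, 0, 402]) spool();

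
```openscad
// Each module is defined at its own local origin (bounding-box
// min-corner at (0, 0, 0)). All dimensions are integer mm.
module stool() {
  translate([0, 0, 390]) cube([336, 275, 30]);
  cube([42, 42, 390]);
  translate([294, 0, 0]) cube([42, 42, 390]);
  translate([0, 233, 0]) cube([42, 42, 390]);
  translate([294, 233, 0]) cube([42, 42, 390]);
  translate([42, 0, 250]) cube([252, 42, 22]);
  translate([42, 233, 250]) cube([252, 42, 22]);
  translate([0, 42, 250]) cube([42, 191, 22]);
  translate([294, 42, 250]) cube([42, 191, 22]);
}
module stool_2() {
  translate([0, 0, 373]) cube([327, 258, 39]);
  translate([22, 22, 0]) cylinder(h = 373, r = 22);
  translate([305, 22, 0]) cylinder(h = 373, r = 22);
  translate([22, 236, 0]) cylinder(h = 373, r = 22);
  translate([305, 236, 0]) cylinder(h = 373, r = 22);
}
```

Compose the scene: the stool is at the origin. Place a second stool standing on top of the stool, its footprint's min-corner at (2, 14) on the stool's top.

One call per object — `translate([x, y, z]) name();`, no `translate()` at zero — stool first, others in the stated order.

stool();
translate([2, 14, 420]) stool_2();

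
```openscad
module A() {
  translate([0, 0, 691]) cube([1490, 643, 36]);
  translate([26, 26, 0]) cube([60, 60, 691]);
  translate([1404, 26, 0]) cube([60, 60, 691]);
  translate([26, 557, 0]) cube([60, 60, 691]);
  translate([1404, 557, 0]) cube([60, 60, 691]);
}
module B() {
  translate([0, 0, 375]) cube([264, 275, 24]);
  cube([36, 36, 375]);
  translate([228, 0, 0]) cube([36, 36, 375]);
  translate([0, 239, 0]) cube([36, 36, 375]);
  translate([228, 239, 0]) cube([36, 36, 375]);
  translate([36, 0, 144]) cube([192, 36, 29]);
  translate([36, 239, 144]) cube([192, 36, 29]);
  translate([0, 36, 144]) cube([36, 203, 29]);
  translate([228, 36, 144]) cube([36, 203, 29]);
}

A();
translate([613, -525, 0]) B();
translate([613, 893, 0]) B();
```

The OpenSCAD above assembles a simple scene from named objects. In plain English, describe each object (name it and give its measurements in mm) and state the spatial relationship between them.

A is a table with a 1490×643 mm rectangular top, 36 mm thick, top surface at z = 727 mm, supported by four 60×60 mm square legs, each inset 26 mm from the nearest pair of top edges, running from the floor.

B is a four-legged stool. The seat is 264×275 mm, 24 mm thick, top at z = 399 mm. It stands on four square legs, each 36×36 mm in cross-section, from z = 0 to the seat underside, each flush with a corner of the seat. Four stretchers, 36 mm wide and 29 mm tall, connect adjacent legs with their undersides at z = 144 mm, each running between the inner faces of the legs it joins and aligned with the legs' outer faces on the other axis.

Two stools sit around the table at the −y, +y sides.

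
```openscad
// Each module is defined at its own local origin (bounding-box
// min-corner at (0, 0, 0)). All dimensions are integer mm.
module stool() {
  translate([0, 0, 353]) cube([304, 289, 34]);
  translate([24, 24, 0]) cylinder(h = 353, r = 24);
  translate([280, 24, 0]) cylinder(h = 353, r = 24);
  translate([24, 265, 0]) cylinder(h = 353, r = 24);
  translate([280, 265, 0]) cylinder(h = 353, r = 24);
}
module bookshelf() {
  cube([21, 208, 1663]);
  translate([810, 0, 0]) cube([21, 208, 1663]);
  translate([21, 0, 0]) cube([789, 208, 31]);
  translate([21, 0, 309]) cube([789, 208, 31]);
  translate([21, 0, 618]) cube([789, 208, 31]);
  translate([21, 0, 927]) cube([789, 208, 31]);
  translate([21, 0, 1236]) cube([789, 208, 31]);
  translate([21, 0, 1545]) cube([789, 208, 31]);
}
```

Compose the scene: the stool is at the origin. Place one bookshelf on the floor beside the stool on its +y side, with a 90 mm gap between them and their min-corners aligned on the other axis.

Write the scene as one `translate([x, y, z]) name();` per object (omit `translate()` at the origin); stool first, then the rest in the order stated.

stool();
translate([0, 379, 0]) bookshelf();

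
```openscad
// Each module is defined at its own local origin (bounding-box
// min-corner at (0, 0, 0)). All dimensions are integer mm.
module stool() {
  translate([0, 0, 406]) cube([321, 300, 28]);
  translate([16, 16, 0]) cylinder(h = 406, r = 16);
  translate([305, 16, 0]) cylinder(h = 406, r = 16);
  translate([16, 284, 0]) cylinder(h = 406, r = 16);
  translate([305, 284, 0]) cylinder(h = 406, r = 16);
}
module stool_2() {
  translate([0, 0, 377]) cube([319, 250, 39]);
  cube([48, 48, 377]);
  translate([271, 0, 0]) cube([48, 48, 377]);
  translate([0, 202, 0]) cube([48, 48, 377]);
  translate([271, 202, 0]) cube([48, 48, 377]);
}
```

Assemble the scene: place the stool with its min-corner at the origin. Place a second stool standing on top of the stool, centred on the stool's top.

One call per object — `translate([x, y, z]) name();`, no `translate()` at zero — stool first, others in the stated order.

stool();
translate([1, 25, 434]) stool_2();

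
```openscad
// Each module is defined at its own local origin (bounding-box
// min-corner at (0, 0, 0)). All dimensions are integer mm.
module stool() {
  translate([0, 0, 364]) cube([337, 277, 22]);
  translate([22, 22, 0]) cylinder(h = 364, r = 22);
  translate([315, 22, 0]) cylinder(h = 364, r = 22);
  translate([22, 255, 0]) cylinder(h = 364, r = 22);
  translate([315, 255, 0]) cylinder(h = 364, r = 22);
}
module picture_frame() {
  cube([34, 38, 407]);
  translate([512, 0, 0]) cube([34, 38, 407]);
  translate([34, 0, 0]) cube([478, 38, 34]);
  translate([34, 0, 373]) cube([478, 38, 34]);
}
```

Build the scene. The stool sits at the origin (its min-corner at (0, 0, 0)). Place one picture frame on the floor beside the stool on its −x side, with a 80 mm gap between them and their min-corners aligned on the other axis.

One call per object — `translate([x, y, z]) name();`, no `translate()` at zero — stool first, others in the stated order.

stool();
translate([-626, 0, 0]) picture_frame();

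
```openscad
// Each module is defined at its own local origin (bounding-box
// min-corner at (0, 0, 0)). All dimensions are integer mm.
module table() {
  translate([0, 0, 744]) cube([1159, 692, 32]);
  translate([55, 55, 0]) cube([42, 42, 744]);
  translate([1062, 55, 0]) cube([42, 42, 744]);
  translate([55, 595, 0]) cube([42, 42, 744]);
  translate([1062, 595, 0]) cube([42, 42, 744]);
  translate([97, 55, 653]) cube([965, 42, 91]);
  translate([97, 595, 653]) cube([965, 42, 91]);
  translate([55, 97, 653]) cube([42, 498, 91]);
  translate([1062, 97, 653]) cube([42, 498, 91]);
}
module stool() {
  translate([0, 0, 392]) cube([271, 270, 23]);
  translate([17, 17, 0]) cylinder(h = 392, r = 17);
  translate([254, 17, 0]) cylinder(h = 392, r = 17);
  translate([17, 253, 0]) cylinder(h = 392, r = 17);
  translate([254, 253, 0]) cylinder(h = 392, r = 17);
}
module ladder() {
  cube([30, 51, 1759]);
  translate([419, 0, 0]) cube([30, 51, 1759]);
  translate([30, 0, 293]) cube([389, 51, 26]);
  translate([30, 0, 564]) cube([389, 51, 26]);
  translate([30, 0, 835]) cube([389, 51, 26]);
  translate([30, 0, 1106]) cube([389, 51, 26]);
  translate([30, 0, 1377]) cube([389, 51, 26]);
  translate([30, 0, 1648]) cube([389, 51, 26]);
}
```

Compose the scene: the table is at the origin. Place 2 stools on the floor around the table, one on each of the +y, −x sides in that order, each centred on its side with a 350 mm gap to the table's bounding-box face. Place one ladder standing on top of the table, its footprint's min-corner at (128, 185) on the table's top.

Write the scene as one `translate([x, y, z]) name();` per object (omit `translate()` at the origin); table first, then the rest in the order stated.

table();
translate([444, 1042, 0]) stool();
translate([-621, 211, 0]) stool();
translate([128, 185, 776]) ladder();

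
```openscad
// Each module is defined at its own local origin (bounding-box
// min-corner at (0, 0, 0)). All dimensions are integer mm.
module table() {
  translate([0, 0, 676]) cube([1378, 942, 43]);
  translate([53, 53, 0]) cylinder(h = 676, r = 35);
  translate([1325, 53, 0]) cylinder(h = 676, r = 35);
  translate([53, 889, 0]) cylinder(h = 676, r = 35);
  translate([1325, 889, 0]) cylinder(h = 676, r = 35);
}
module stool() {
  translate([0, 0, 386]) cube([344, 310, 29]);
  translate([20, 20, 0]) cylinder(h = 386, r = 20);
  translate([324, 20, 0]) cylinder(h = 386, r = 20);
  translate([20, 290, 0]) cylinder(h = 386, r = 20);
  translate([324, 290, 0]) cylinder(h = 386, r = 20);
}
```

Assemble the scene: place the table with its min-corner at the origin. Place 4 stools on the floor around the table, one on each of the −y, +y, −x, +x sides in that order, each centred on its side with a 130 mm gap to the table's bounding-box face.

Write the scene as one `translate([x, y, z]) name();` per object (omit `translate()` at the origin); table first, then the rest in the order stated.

table();
translate([517, -440, 0]) stool();
translate([517, 1072, 0]) stool();
translate([-474, 316, 0]) stool();
translate([1508, 316, 0]) stool();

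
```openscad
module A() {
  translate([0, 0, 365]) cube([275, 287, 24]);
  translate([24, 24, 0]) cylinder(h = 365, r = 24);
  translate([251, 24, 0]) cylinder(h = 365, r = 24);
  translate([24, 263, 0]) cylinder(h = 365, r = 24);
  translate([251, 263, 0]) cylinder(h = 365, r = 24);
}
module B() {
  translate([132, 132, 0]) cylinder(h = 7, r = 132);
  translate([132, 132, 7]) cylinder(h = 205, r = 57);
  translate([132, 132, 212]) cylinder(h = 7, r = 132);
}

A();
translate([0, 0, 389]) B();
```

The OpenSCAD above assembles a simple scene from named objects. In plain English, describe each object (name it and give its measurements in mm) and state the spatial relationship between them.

A is a four-legged stool. The seat is a 275×287×24 mm slab whose top surface is at z = 389 mm; four round legs, each 48 mm in diameter, run from the floor (z = 0) to the underside of the seat, each leg's axis is inset half a diameter from the nearest pair of seat edges (so the leg's bounding box is flush with the corner).

B is a spool: two coaxial disc flanges of radius 132 mm and thickness 7 mm, joined by a core cylinder of radius 57 mm and height 205 mm. The lower flange rests on z = 0 and the three cylinders share a vertical axis.

The spool is on top of the stool.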